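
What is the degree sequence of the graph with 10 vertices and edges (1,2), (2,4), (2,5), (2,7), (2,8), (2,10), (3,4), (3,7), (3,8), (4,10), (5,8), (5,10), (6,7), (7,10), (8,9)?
[6, 4, 4, 4, 3, 3, 3, 1, 1, 1] (degrees: deg(1)=1, deg(2)=6, deg(3)=3, deg(4)=3, deg(5)=3, deg(6)=1, deg(7)=4, deg(8)=4, deg(9)=1, deg(10)=4)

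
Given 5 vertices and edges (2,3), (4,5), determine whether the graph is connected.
No, it has 3 components: {1}, {2, 3}, {4, 5}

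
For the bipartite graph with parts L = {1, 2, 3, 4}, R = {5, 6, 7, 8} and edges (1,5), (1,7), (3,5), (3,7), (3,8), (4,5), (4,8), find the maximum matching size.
3 (matching: (1,7), (3,8), (4,5); upper bound min(|L|,|R|) = min(4,4) = 4)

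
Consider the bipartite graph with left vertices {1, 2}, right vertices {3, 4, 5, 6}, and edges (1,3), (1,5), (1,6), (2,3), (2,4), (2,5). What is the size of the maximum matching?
2 (matching: (1,6), (2,5); upper bound min(|L|,|R|) = min(2,4) = 2)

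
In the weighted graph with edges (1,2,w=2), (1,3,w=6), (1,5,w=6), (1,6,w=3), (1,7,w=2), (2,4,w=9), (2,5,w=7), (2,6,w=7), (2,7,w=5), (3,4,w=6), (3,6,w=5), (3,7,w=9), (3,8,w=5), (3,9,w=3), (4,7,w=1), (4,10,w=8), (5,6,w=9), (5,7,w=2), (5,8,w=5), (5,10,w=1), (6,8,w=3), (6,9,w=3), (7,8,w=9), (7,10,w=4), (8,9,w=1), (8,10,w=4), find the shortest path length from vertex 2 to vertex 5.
6 (path: 2 -> 1 -> 7 -> 5; weights 2 + 2 + 2 = 6)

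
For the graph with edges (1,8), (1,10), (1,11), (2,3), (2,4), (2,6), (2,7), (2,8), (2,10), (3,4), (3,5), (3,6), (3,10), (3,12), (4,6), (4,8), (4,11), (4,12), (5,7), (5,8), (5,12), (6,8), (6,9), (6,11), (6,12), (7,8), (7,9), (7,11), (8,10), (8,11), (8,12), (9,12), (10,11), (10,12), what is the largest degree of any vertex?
9 (attained at vertex 8)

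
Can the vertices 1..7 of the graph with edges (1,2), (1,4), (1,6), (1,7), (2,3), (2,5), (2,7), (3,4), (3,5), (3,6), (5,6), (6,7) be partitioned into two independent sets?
No (odd cycle of length 3: 2 -> 1 -> 7 -> 2)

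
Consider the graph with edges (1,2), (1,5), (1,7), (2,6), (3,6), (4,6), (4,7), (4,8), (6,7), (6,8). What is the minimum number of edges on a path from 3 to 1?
3 (path: 3 -> 6 -> 7 -> 1, 3 edges)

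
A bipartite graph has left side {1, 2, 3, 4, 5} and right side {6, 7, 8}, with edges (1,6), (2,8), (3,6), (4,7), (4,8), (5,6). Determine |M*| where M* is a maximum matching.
3 (matching: (1,6), (2,8), (4,7); upper bound min(|L|,|R|) = min(5,3) = 3)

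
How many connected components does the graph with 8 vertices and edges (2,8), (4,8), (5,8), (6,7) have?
4 (components: {1}, {2, 4, 5, 8}, {3}, {6, 7})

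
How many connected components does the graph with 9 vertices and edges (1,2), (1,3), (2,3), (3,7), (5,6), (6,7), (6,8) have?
3 (components: {1, 2, 3, 5, 6, 7, 8}, {4}, {9})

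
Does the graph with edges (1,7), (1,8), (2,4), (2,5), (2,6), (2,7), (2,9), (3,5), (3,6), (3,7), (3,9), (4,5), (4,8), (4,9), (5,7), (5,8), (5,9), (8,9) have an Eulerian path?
Yes (the graph is connected and exactly 2 vertices have odd degree: {2, 9}; any Eulerian path must start and end at those)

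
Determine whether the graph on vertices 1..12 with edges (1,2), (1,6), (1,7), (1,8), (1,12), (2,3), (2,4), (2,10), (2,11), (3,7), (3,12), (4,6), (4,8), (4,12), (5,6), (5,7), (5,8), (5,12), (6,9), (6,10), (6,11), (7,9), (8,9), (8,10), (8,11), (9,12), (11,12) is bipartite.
Yes. Partition: {1, 3, 4, 5, 9, 10, 11}, {2, 6, 7, 8, 12}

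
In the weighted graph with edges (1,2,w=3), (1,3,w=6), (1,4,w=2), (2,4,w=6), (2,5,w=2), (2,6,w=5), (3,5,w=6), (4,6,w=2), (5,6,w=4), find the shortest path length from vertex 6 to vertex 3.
10 (path: 6 -> 5 -> 3; weights 4 + 6 = 10)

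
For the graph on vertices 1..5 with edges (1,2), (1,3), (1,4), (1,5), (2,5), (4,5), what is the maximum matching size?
2 (matching: (1,2), (4,5); upper bound floor(n/2) = floor(5/2) = 2)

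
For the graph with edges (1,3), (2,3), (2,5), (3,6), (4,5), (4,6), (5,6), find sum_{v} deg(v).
14 (handshake: sum of degrees = 2|E| = 2 x 7 = 14)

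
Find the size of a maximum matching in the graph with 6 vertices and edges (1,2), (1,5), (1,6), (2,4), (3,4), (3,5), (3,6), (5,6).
3 (matching: (1,6), (2,4), (3,5); upper bound floor(n/2) = floor(6/2) = 3)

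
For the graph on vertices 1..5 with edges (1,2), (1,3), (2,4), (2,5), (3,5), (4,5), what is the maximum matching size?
2 (matching: (2,4), (3,5); upper bound floor(n/2) = floor(5/2) = 2)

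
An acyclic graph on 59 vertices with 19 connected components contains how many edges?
40 (Each of the 19 component trees on V_i vertices has V_i - 1 edges; summing gives V - C = 59 - 19 = 40)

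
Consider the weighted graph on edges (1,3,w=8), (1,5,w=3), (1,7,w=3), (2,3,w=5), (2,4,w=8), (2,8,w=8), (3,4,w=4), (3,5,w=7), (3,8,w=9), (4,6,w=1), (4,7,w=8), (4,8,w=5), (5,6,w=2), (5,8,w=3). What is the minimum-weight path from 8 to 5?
3 (path: 8 -> 5; weights 3 = 3)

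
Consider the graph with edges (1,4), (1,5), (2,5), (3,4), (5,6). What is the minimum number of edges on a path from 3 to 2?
4 (path: 3 -> 4 -> 1 -> 5 -> 2, 4 edges)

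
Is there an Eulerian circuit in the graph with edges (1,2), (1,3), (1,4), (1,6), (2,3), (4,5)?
No (2 vertices have odd degree: {5, 6}; Eulerian circuit requires 0)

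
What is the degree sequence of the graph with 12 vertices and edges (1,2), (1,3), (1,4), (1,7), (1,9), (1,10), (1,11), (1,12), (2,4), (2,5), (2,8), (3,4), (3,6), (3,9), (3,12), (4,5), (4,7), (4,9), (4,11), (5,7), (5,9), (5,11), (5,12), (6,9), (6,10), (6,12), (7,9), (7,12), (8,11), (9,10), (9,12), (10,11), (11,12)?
[8, 8, 7, 7, 6, 6, 5, 5, 4, 4, 4, 2] (degrees: deg(1)=8, deg(2)=4, deg(3)=5, deg(4)=7, deg(5)=6, deg(6)=4, deg(7)=5, deg(8)=2, deg(9)=8, deg(10)=4, deg(11)=6, deg(12)=7)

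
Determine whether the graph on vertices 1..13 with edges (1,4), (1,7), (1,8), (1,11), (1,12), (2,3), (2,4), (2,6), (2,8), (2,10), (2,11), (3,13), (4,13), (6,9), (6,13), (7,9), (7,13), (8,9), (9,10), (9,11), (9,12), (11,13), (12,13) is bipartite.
Yes. Partition: {1, 2, 5, 9, 13}, {3, 4, 6, 7, 8, 10, 11, 12}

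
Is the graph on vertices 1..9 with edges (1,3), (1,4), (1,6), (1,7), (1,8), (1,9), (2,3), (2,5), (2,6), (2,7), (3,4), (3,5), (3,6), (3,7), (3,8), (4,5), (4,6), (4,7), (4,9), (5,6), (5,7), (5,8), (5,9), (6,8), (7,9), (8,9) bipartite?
No (odd cycle of length 3: 3 -> 1 -> 6 -> 3)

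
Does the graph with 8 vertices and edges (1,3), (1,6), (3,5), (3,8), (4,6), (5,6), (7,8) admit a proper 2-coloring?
Yes. Partition: {1, 2, 4, 5, 8}, {3, 6, 7}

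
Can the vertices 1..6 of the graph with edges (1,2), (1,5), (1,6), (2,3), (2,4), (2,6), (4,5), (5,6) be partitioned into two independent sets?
No (odd cycle of length 3: 5 -> 1 -> 6 -> 5)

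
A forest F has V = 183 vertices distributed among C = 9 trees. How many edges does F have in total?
174 (Each of the 9 component trees on V_i vertices has V_i - 1 edges; summing gives V - C = 183 - 9 = 174)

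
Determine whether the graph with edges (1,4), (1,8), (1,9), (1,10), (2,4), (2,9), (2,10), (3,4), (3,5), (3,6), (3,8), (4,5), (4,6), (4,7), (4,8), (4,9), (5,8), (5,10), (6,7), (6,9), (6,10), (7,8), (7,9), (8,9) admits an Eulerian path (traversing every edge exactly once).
Yes (the graph is connected and exactly 2 vertices have odd degree: {2, 6}; any Eulerian path must start and end at those)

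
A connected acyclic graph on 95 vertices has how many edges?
94 (A tree on V vertices has V - 1 edges, so 95 - 1 = 94)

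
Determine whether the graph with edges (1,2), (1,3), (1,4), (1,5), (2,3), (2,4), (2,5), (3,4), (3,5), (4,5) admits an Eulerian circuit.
Yes (the graph is connected and all 5 vertices have even degree)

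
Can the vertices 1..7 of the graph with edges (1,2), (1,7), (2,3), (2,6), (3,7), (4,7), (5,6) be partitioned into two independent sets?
Yes. Partition: {1, 3, 4, 6}, {2, 5, 7}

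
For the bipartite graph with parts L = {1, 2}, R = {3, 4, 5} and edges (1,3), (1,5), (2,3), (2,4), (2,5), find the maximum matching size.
2 (matching: (1,5), (2,4); upper bound min(|L|,|R|) = min(2,3) = 2)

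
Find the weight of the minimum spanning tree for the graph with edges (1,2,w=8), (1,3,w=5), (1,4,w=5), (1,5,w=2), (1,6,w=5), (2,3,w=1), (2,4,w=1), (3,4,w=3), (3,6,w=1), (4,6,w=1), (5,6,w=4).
9 (MST edges: (1,5,w=2), (2,3,w=1), (2,4,w=1), (3,6,w=1), (5,6,w=4); sum of weights 2 + 1 + 1 + 1 + 4 = 9)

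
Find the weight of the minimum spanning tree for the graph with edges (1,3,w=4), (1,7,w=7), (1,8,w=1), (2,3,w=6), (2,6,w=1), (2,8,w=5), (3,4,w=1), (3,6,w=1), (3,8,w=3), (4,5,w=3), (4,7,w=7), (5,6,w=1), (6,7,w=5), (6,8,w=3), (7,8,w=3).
11 (MST edges: (1,8,w=1), (2,6,w=1), (3,4,w=1), (3,6,w=1), (3,8,w=3), (5,6,w=1), (7,8,w=3); sum of weights 1 + 1 + 1 + 1 + 3 + 1 + 3 = 11)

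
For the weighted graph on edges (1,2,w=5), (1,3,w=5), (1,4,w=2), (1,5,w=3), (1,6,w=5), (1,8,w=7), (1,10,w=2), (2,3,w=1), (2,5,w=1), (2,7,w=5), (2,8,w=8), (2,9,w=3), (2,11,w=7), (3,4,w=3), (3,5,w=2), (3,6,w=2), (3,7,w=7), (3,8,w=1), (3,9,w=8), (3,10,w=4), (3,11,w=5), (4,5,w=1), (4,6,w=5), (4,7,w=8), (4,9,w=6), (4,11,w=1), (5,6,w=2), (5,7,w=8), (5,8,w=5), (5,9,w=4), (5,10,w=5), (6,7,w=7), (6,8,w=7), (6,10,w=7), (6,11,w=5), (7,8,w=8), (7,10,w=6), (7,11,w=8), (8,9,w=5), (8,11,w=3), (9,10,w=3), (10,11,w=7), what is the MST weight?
19 (MST edges: (1,4,w=2), (1,10,w=2), (2,3,w=1), (2,5,w=1), (2,7,w=5), (2,9,w=3), (3,6,w=2), (3,8,w=1), (4,5,w=1), (4,11,w=1); sum of weights 2 + 2 + 1 + 1 + 5 + 3 + 2 + 1 + 1 + 1 = 19)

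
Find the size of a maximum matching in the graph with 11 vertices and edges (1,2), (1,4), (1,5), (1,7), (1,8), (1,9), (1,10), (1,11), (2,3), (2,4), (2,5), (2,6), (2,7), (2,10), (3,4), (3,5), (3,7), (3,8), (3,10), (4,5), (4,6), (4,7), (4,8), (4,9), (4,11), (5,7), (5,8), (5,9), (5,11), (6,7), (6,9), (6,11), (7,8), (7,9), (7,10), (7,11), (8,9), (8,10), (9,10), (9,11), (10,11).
5 (matching: (1,10), (2,6), (3,8), (4,9), (7,11); upper bound floor(n/2) = floor(11/2) = 5)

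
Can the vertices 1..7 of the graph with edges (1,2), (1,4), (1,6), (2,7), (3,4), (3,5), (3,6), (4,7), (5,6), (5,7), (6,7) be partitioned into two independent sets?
No (odd cycle of length 5: 7 -> 4 -> 1 -> 6 -> 5 -> 7)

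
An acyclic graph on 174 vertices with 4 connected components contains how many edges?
170 (Each of the 4 component trees on V_i vertices has V_i - 1 edges; summing gives V - C = 174 - 4 = 170)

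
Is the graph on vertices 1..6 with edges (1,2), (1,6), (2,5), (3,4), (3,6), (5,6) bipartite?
Yes. Partition: {1, 3, 5}, {2, 4, 6}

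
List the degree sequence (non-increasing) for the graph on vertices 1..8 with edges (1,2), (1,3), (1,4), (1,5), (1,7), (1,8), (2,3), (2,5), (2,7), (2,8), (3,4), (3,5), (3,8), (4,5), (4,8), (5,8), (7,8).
[6, 6, 5, 5, 5, 4, 3, 0] (degrees: deg(1)=6, deg(2)=5, deg(3)=5, deg(4)=4, deg(5)=5, deg(6)=0, deg(7)=3, deg(8)=6)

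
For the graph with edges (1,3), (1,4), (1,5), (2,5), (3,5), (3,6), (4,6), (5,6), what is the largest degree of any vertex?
4 (attained at vertex 5)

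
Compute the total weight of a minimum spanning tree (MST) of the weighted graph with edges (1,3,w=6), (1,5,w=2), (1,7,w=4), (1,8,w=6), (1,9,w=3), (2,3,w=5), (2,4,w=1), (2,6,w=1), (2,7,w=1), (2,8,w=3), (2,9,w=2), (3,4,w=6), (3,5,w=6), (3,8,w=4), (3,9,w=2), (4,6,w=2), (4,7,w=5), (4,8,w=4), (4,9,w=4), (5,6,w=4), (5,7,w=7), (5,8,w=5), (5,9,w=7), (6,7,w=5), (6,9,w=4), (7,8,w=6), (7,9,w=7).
15 (MST edges: (1,5,w=2), (1,9,w=3), (2,4,w=1), (2,6,w=1), (2,7,w=1), (2,8,w=3), (2,9,w=2), (3,9,w=2); sum of weights 2 + 3 + 1 + 1 + 1 + 3 + 2 + 2 = 15)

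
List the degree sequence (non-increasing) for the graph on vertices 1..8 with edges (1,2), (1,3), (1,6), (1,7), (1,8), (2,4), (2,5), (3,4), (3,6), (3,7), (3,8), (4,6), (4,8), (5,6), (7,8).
[5, 5, 4, 4, 4, 3, 3, 2] (degrees: deg(1)=5, deg(2)=3, deg(3)=5, deg(4)=4, deg(5)=2, deg(6)=4, deg(7)=3, deg(8)=4)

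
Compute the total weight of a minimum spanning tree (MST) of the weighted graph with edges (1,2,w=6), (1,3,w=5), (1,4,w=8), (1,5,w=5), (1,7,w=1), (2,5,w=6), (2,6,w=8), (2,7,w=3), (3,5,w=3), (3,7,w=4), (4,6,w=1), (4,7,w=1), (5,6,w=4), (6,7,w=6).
13 (MST edges: (1,7,w=1), (2,7,w=3), (3,5,w=3), (3,7,w=4), (4,6,w=1), (4,7,w=1); sum of weights 1 + 3 + 3 + 4 + 1 + 1 = 13)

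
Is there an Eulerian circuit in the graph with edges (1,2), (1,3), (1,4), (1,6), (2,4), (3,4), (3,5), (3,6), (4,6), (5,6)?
Yes (the graph is connected and all 6 vertices have even degree)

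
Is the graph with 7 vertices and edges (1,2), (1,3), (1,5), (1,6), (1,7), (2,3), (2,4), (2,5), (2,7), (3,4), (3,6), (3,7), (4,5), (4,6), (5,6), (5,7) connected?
Yes (BFS from 1 visits [1, 2, 3, 5, 6, 7, 4] — all 7 vertices reached)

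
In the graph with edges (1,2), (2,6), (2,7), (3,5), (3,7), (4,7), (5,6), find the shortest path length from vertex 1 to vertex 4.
3 (path: 1 -> 2 -> 7 -> 4, 3 edges)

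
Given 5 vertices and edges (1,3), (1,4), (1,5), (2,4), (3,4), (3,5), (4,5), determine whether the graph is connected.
Yes (BFS from 1 visits [1, 3, 4, 5, 2] — all 5 vertices reached)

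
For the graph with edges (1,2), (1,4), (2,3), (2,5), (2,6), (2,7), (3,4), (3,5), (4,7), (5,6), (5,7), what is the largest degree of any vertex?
5 (attained at vertex 2)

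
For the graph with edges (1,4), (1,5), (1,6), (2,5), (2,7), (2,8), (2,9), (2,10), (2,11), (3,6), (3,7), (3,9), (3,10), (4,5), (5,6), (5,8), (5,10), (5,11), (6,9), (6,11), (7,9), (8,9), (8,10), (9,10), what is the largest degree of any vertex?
7 (attained at vertex 5)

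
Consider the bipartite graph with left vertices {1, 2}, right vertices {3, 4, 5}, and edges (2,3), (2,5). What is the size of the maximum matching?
1 (matching: (2,5); upper bound min(|L|,|R|) = min(2,3) = 2)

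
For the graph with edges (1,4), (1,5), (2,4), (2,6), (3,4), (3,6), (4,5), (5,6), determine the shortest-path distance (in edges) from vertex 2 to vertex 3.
2 (path: 2 -> 6 -> 3, 2 edges)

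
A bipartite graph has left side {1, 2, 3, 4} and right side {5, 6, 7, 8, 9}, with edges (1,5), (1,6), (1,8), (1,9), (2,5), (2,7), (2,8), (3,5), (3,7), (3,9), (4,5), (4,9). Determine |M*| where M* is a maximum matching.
4 (matching: (1,6), (2,8), (3,7), (4,9); upper bound min(|L|,|R|) = min(4,5) = 4)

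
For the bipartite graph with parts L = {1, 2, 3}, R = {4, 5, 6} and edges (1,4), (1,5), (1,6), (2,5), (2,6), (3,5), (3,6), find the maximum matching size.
3 (matching: (1,4), (2,5), (3,6); upper bound min(|L|,|R|) = min(3,3) = 3)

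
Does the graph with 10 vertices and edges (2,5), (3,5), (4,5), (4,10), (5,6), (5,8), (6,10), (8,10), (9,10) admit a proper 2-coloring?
Yes. Partition: {1, 2, 3, 4, 6, 7, 8, 9}, {5, 10}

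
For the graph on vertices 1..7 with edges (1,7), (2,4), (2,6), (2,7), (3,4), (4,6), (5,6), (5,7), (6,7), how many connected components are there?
1 (components: {1, 2, 3, 4, 5, 6, 7})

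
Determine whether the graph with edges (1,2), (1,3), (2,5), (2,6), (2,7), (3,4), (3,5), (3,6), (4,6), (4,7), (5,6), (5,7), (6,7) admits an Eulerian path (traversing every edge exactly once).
Yes (the graph is connected and exactly 2 vertices have odd degree: {4, 6}; any Eulerian path must start and end at those)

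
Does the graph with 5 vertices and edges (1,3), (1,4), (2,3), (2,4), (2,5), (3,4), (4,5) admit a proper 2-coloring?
No (odd cycle of length 3: 4 -> 1 -> 3 -> 4)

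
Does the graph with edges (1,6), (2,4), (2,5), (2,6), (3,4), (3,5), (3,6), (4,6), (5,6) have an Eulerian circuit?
No (6 vertices have odd degree: {1, 2, 3, 4, 5, 6}; Eulerian circuit requires 0)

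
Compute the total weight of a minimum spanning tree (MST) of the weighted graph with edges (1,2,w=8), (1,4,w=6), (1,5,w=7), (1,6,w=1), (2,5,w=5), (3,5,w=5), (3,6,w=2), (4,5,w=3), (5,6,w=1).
12 (MST edges: (1,6,w=1), (2,5,w=5), (3,6,w=2), (4,5,w=3), (5,6,w=1); sum of weights 1 + 5 + 2 + 3 + 1 = 12)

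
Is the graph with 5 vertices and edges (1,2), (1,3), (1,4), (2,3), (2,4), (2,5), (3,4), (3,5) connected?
Yes (BFS from 1 visits [1, 2, 3, 4, 5] — all 5 vertices reached)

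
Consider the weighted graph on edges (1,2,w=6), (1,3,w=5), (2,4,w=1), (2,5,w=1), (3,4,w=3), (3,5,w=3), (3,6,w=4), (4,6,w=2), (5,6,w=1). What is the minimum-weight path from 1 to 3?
5 (path: 1 -> 3; weights 5 = 5)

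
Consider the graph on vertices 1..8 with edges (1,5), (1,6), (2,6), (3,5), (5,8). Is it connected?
No, it has 3 components: {1, 2, 3, 5, 6, 8}, {4}, {7}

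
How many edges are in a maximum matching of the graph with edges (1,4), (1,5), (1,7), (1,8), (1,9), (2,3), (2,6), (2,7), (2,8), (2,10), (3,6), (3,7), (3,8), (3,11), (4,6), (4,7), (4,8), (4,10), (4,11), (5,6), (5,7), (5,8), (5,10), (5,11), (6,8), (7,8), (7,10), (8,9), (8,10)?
5 (matching: (1,9), (2,8), (3,11), (4,10), (5,7); upper bound floor(n/2) = floor(11/2) = 5)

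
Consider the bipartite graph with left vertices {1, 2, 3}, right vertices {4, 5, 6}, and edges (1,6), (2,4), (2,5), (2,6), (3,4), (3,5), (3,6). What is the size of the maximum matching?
3 (matching: (1,6), (2,5), (3,4); upper bound min(|L|,|R|) = min(3,3) = 3)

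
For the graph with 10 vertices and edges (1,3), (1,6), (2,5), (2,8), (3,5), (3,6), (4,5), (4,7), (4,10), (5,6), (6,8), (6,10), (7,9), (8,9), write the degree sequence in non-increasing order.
[5, 4, 3, 3, 3, 2, 2, 2, 2, 2] (degrees: deg(1)=2, deg(2)=2, deg(3)=3, deg(4)=3, deg(5)=4, deg(6)=5, deg(7)=2, deg(8)=3, deg(9)=2, deg(10)=2)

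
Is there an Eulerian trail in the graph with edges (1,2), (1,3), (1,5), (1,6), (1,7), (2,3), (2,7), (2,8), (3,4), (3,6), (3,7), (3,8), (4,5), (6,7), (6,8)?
Yes (the graph is connected and exactly 2 vertices have odd degree: {1, 8}; any Eulerian path must start and end at those)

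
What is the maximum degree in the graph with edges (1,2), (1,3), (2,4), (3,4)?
2 (attained at vertices 1, 2, 3, 4)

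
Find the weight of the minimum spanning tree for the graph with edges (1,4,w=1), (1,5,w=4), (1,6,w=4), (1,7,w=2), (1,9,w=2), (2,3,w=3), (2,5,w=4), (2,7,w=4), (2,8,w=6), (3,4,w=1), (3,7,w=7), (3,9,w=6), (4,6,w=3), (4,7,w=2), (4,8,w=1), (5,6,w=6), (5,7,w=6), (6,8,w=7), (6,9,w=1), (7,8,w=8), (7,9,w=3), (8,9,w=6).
15 (MST edges: (1,4,w=1), (1,5,w=4), (1,7,w=2), (1,9,w=2), (2,3,w=3), (3,4,w=1), (4,8,w=1), (6,9,w=1); sum of weights 1 + 4 + 2 + 2 + 3 + 1 + 1 + 1 = 15)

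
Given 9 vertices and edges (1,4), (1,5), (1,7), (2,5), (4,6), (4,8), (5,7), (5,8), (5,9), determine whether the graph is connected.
No, it has 2 components: {1, 2, 4, 5, 6, 7, 8, 9}, {3}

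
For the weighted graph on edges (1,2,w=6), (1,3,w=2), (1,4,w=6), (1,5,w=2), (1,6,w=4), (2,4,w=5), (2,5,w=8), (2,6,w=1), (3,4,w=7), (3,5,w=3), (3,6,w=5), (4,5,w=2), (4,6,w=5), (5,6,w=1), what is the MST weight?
8 (MST edges: (1,3,w=2), (1,5,w=2), (2,6,w=1), (4,5,w=2), (5,6,w=1); sum of weights 2 + 2 + 1 + 2 + 1 = 8)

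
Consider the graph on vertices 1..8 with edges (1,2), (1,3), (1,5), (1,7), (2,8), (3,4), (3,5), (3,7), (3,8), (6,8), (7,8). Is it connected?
Yes (BFS from 1 visits [1, 2, 3, 5, 7, 8, 4, 6] — all 8 vertices reached)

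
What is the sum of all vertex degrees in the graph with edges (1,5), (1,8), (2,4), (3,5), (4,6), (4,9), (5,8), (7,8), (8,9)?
18 (handshake: sum of degrees = 2|E| = 2 x 9 = 18)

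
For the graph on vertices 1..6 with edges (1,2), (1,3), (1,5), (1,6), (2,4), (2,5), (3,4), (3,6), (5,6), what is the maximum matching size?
3 (matching: (1,3), (2,4), (5,6); upper bound floor(n/2) = floor(6/2) = 3)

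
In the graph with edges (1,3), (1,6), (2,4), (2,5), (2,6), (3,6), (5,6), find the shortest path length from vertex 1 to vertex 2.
2 (path: 1 -> 6 -> 2, 2 edges)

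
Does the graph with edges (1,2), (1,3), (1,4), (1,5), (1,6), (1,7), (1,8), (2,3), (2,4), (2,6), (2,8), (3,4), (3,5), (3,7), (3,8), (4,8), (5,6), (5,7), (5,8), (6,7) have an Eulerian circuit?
No (4 vertices have odd degree: {1, 2, 5, 8}; Eulerian circuit requires 0)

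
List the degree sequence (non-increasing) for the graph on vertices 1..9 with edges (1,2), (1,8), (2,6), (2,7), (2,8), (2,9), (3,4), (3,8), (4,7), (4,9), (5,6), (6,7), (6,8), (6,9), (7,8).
[5, 5, 5, 4, 3, 3, 2, 2, 1] (degrees: deg(1)=2, deg(2)=5, deg(3)=2, deg(4)=3, deg(5)=1, deg(6)=5, deg(7)=4, deg(8)=5, deg(9)=3)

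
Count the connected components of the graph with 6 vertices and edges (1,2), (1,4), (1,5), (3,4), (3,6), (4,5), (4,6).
1 (components: {1, 2, 3, 4, 5, 6})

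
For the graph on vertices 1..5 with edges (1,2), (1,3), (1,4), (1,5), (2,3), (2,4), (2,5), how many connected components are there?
1 (components: {1, 2, 3, 4, 5})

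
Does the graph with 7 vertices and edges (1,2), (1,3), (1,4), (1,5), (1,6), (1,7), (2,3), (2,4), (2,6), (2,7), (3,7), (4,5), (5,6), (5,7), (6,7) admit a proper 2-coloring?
No (odd cycle of length 3: 3 -> 1 -> 7 -> 3)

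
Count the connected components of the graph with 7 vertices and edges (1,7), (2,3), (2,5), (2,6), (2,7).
2 (components: {1, 2, 3, 5, 6, 7}, {4})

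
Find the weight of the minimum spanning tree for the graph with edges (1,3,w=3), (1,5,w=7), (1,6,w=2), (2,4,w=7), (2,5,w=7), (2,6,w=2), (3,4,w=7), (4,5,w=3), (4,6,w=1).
11 (MST edges: (1,3,w=3), (1,6,w=2), (2,6,w=2), (4,5,w=3), (4,6,w=1); sum of weights 3 + 2 + 2 + 3 + 1 = 11)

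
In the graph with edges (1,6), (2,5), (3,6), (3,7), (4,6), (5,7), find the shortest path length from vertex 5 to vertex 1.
4 (path: 5 -> 7 -> 3 -> 6 -> 1, 4 edges)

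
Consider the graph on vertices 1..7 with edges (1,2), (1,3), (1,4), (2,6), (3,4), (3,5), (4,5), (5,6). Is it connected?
No, it has 2 components: {1, 2, 3, 4, 5, 6}, {7}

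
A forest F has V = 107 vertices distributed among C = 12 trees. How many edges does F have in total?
95 (Each of the 12 component trees on V_i vertices has V_i - 1 edges; summing gives V - C = 107 - 12 = 95)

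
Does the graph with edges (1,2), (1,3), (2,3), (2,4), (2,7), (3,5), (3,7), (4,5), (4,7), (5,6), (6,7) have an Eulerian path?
Yes (the graph is connected and exactly 2 vertices have odd degree: {4, 5}; any Eulerian path must start and end at those)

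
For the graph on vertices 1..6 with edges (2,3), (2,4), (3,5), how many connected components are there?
3 (components: {1}, {2, 3, 4, 5}, {6})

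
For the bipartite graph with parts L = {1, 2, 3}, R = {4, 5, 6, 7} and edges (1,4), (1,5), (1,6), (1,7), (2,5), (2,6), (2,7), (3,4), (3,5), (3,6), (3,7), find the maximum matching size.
3 (matching: (1,7), (2,6), (3,5); upper bound min(|L|,|R|) = min(3,4) = 3)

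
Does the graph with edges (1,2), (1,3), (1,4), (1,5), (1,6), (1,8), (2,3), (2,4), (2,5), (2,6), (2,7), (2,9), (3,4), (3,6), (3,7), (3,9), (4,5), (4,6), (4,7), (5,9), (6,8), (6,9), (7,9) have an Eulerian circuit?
No (2 vertices have odd degree: {2, 9}; Eulerian circuit requires 0)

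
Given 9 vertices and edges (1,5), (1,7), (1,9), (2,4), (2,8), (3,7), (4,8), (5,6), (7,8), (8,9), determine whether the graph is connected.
Yes (BFS from 1 visits [1, 5, 7, 9, 6, 3, 8, 2, 4] — all 9 vertices reached)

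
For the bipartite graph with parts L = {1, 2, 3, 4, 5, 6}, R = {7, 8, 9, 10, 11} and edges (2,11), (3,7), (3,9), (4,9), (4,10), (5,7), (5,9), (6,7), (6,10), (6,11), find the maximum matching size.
4 (matching: (2,11), (3,9), (4,10), (5,7); upper bound min(|L|,|R|) = min(6,5) = 5)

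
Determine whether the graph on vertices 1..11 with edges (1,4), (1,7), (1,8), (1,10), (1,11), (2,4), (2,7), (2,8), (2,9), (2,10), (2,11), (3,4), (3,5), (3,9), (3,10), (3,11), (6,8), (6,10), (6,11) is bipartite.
Yes. Partition: {1, 2, 3, 6}, {4, 5, 7, 8, 9, 10, 11}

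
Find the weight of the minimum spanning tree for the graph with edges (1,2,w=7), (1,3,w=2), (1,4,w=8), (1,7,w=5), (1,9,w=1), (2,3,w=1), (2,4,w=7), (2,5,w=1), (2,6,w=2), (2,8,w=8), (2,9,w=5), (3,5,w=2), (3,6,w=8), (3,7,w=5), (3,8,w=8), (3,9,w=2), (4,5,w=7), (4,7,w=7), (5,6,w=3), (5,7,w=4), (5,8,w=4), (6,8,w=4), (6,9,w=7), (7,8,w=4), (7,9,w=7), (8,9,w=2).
20 (MST edges: (1,3,w=2), (1,9,w=1), (2,3,w=1), (2,4,w=7), (2,5,w=1), (2,6,w=2), (5,7,w=4), (8,9,w=2); sum of weights 2 + 1 + 1 + 7 + 1 + 2 + 4 + 2 = 20)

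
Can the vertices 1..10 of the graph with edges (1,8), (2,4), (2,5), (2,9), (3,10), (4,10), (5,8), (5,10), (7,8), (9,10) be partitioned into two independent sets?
Yes. Partition: {1, 3, 4, 5, 6, 7, 9}, {2, 8, 10}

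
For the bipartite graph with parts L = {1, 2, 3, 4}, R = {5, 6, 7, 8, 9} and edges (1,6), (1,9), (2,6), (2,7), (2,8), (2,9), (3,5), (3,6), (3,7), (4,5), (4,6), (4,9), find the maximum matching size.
4 (matching: (1,9), (2,8), (3,7), (4,6); upper bound min(|L|,|R|) = min(4,5) = 4)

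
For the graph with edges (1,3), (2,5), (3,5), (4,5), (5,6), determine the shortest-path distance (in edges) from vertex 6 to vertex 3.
2 (path: 6 -> 5 -> 3, 2 edges)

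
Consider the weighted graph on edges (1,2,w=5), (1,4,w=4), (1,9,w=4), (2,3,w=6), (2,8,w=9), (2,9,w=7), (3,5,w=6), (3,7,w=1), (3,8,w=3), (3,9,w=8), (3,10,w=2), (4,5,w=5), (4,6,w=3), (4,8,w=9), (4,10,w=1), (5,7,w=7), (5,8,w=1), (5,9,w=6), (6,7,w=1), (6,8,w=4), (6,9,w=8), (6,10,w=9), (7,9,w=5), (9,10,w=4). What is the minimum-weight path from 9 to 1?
4 (path: 9 -> 1; weights 4 = 4)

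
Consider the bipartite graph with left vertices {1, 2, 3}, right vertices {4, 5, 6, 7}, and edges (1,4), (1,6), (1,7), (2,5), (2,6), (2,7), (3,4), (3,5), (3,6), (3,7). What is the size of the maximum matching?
3 (matching: (1,7), (2,6), (3,5); upper bound min(|L|,|R|) = min(3,4) = 3)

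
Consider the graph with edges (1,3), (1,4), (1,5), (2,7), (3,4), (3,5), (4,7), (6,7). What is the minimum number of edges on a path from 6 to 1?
3 (path: 6 -> 7 -> 4 -> 1, 3 edges)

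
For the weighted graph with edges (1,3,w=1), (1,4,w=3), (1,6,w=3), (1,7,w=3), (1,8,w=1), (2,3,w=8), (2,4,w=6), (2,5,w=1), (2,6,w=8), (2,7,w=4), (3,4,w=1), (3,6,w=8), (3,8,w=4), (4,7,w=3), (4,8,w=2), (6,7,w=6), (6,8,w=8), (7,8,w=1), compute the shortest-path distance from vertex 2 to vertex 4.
6 (path: 2 -> 4; weights 6 = 6)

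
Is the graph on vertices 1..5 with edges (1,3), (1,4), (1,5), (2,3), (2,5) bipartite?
Yes. Partition: {1, 2}, {3, 4, 5}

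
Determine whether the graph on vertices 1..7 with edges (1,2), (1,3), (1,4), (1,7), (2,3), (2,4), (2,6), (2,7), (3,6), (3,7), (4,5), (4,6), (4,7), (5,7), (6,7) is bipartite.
No (odd cycle of length 3: 7 -> 1 -> 3 -> 7)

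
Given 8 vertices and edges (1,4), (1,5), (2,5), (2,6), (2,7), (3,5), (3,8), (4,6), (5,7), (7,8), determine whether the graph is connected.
Yes (BFS from 1 visits [1, 4, 5, 6, 2, 3, 7, 8] — all 8 vertices reached)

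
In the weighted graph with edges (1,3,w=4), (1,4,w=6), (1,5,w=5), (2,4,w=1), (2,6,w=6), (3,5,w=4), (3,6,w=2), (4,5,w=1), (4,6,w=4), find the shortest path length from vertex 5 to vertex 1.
5 (path: 5 -> 1; weights 5 = 5)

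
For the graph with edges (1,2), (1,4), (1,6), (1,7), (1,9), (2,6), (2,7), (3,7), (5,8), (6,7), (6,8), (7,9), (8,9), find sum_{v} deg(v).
26 (handshake: sum of degrees = 2|E| = 2 x 13 = 26)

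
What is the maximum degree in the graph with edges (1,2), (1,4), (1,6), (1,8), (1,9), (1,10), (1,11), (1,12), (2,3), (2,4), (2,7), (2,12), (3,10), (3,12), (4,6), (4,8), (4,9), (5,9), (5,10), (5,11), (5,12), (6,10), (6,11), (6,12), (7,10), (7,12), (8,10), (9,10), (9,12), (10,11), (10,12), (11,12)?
9 (attained at vertices 10, 12)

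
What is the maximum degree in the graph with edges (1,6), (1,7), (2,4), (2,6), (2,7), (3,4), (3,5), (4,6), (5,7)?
3 (attained at vertices 2, 4, 6, 7)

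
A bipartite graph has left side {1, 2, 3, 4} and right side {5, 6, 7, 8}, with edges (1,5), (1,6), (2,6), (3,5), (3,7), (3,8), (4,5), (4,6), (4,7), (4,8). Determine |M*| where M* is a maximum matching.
4 (matching: (1,5), (2,6), (3,8), (4,7); upper bound min(|L|,|R|) = min(4,4) = 4)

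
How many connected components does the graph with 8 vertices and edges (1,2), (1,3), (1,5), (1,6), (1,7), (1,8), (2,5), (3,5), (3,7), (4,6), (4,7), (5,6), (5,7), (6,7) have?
1 (components: {1, 2, 3, 4, 5, 6, 7, 8})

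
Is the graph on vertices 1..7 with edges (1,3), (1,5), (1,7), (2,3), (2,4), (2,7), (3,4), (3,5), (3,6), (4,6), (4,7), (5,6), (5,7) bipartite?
No (odd cycle of length 3: 5 -> 1 -> 3 -> 5)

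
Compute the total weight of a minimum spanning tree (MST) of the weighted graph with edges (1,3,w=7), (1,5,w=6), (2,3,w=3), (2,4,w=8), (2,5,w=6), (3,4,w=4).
19 (MST edges: (1,5,w=6), (2,3,w=3), (2,5,w=6), (3,4,w=4); sum of weights 6 + 3 + 6 + 4 = 19)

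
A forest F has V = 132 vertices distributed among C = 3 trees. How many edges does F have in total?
129 (Each of the 3 component trees on V_i vertices has V_i - 1 edges; summing gives V - C = 132 - 3 = 129)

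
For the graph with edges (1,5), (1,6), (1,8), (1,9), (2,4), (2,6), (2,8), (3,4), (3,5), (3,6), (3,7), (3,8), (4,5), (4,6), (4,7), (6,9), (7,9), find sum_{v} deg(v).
34 (handshake: sum of degrees = 2|E| = 2 x 17 = 34)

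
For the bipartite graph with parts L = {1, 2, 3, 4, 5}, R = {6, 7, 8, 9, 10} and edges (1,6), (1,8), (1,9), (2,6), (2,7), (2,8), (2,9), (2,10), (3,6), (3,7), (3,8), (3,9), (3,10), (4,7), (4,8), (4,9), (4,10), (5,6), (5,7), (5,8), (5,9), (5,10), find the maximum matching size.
5 (matching: (1,9), (2,10), (3,8), (4,7), (5,6); upper bound min(|L|,|R|) = min(5,5) = 5)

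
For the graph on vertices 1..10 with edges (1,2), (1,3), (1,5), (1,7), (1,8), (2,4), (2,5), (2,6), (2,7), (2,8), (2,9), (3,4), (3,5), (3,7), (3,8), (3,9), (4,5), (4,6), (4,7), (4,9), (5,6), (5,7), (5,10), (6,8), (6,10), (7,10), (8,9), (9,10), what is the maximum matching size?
5 (matching: (1,8), (2,9), (3,7), (4,6), (5,10); upper bound floor(n/2) = floor(10/2) = 5)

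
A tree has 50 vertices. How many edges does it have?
49 (A tree on V vertices has V - 1 edges, so 50 - 1 = 49)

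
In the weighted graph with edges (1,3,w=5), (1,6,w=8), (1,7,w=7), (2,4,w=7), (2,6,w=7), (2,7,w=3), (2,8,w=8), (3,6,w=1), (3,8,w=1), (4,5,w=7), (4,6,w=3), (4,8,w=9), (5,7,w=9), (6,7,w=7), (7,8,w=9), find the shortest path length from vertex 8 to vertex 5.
12 (path: 8 -> 3 -> 6 -> 4 -> 5; weights 1 + 1 + 3 + 7 = 12)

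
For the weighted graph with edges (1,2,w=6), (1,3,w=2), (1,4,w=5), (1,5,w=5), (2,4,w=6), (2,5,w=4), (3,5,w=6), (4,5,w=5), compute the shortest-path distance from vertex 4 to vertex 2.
6 (path: 4 -> 2; weights 6 = 6)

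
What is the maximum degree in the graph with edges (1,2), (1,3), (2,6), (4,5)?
2 (attained at vertices 1, 2)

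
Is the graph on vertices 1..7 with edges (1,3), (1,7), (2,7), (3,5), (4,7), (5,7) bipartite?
Yes. Partition: {1, 2, 4, 5, 6}, {3, 7}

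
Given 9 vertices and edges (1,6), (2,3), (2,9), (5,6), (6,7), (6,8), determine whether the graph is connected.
No, it has 3 components: {1, 5, 6, 7, 8}, {2, 3, 9}, {4}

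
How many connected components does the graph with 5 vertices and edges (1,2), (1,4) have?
3 (components: {1, 2, 4}, {3}, {5})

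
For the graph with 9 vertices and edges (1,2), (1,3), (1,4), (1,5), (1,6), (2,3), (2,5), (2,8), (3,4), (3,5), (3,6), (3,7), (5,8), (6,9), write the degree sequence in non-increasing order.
[6, 5, 4, 4, 3, 2, 2, 1, 1] (degrees: deg(1)=5, deg(2)=4, deg(3)=6, deg(4)=2, deg(5)=4, deg(6)=3, deg(7)=1, deg(8)=2, deg(9)=1)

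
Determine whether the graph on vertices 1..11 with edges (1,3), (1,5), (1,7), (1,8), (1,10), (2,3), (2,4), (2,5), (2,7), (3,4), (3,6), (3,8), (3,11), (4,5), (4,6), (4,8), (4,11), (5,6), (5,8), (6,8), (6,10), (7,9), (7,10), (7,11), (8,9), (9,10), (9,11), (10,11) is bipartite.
No (odd cycle of length 3: 7 -> 1 -> 10 -> 7)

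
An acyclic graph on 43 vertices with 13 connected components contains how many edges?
30 (Each of the 13 component trees on V_i vertices has V_i - 1 edges; summing gives V - C = 43 - 13 = 30)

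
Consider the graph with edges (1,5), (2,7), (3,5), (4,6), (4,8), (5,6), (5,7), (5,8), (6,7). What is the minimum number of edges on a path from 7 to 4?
2 (path: 7 -> 6 -> 4, 2 edges)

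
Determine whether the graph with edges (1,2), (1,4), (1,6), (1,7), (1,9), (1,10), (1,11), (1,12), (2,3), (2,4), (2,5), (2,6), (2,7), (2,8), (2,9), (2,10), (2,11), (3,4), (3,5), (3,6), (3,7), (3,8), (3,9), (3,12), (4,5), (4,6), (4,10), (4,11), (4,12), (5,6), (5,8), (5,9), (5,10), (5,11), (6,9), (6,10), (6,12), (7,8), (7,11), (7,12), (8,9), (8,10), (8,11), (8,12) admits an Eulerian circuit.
Yes (the graph is connected and all 12 vertices have even degree)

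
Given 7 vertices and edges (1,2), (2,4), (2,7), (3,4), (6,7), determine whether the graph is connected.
No, it has 2 components: {1, 2, 3, 4, 6, 7}, {5}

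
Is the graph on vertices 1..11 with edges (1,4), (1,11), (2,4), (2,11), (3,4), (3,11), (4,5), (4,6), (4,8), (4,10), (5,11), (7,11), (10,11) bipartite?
Yes. Partition: {1, 2, 3, 5, 6, 7, 8, 9, 10}, {4, 11}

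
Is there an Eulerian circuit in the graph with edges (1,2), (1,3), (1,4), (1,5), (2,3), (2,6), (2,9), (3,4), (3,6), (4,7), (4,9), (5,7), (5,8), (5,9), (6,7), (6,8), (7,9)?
Yes (the graph is connected and all 9 vertices have even degree)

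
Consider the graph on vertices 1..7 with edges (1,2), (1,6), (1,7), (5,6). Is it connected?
No, it has 3 components: {1, 2, 5, 6, 7}, {3}, {4}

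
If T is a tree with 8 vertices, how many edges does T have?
7 (A tree on V vertices has V - 1 edges, so 8 - 1 = 7)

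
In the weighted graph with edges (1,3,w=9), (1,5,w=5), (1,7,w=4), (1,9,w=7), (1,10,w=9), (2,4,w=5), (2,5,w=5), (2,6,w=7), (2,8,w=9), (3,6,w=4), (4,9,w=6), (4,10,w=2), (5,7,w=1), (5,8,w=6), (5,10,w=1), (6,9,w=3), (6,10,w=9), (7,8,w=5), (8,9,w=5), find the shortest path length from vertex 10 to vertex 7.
2 (path: 10 -> 5 -> 7; weights 1 + 1 = 2)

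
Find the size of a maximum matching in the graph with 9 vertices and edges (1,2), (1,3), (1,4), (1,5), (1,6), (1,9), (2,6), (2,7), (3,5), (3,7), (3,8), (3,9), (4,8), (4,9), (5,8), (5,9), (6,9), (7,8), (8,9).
4 (matching: (1,6), (2,7), (3,5), (8,9); upper bound floor(n/2) = floor(9/2) = 4)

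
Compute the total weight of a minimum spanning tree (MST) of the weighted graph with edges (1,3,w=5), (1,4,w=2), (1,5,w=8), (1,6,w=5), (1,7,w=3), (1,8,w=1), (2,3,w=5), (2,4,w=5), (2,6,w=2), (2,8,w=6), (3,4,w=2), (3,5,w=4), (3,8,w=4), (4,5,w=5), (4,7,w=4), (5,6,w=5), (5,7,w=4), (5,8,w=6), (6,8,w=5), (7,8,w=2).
18 (MST edges: (1,4,w=2), (1,6,w=5), (1,8,w=1), (2,6,w=2), (3,4,w=2), (3,5,w=4), (7,8,w=2); sum of weights 2 + 5 + 1 + 2 + 2 + 4 + 2 = 18)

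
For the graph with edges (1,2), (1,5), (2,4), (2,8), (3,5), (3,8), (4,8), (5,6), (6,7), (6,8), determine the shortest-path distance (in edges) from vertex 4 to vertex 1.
2 (path: 4 -> 2 -> 1, 2 edges)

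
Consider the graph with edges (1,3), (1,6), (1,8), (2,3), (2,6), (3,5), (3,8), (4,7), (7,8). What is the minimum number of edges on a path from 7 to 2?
3 (path: 7 -> 8 -> 3 -> 2, 3 edges)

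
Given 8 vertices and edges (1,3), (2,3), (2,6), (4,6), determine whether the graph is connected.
No, it has 4 components: {1, 2, 3, 4, 6}, {5}, {7}, {8}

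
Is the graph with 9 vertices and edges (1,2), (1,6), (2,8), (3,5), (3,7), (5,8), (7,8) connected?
No, it has 3 components: {1, 2, 3, 5, 6, 7, 8}, {4}, {9}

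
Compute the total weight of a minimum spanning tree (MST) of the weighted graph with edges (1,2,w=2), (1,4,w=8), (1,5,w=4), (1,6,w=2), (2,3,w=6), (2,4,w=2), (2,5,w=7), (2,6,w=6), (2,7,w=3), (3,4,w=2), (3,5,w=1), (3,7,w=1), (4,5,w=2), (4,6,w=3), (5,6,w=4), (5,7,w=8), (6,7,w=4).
10 (MST edges: (1,2,w=2), (1,6,w=2), (2,4,w=2), (3,4,w=2), (3,5,w=1), (3,7,w=1); sum of weights 2 + 2 + 2 + 2 + 1 + 1 = 10)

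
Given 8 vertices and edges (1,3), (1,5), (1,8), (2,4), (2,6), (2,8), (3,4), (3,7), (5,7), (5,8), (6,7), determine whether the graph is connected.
Yes (BFS from 1 visits [1, 3, 5, 8, 4, 7, 2, 6] — all 8 vertices reached)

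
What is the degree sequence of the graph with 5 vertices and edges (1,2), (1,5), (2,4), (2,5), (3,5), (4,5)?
[4, 3, 2, 2, 1] (degrees: deg(1)=2, deg(2)=3, deg(3)=1, deg(4)=2, deg(5)=4)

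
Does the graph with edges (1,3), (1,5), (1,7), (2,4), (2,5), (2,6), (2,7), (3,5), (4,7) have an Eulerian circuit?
No (4 vertices have odd degree: {1, 5, 6, 7}; Eulerian circuit requires 0)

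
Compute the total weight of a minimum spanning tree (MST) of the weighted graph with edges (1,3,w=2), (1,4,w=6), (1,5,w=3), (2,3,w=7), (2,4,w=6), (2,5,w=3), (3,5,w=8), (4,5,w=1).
9 (MST edges: (1,3,w=2), (1,5,w=3), (2,5,w=3), (4,5,w=1); sum of weights 2 + 3 + 3 + 1 = 9)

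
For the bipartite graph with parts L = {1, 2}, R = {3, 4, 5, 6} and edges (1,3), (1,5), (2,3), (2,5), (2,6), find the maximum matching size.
2 (matching: (1,5), (2,6); upper bound min(|L|,|R|) = min(2,4) = 2)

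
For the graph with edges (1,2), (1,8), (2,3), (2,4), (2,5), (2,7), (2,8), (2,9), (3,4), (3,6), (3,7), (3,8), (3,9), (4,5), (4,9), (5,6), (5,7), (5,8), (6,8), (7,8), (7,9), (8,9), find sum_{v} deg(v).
44 (handshake: sum of degrees = 2|E| = 2 x 22 = 44)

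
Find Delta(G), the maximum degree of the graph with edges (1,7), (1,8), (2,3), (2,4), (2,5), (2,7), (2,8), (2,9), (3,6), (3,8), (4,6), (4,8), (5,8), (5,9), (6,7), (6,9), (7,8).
6 (attained at vertices 2, 8)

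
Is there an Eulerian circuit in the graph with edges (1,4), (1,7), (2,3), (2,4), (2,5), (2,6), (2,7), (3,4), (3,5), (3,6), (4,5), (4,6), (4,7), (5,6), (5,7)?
No (2 vertices have odd degree: {2, 5}; Eulerian circuit requires 0)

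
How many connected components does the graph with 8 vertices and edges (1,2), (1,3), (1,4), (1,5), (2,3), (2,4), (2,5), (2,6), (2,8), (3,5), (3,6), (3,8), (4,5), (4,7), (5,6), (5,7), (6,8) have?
1 (components: {1, 2, 3, 4, 5, 6, 7, 8})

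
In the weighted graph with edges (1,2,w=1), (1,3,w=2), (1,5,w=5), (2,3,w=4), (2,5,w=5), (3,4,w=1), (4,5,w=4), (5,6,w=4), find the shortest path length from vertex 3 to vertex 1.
2 (path: 3 -> 1; weights 2 = 2)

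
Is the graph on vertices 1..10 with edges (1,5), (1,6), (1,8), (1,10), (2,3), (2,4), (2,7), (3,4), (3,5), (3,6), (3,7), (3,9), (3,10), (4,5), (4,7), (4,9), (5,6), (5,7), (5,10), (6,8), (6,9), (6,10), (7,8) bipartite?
No (odd cycle of length 3: 5 -> 1 -> 6 -> 5)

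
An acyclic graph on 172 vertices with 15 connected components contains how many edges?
157 (Each of the 15 component trees on V_i vertices has V_i - 1 edges; summing gives V - C = 172 - 15 = 157)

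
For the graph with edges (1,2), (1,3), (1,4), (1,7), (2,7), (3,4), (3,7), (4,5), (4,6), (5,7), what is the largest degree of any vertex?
4 (attained at vertices 1, 4, 7)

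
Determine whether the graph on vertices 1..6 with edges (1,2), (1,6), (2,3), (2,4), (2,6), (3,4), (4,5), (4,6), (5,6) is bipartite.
No (odd cycle of length 3: 2 -> 1 -> 6 -> 2)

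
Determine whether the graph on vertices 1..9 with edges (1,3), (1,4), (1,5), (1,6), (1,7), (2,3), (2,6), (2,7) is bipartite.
Yes. Partition: {1, 2, 8, 9}, {3, 4, 5, 6, 7}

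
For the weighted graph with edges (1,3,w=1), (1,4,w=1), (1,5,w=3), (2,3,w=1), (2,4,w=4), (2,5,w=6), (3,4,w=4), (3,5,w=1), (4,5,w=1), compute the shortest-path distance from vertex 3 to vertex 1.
1 (path: 3 -> 1; weights 1 = 1)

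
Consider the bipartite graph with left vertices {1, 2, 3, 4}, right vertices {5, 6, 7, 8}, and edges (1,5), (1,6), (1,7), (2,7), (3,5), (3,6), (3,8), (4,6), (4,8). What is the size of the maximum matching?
4 (matching: (1,5), (2,7), (3,8), (4,6); upper bound min(|L|,|R|) = min(4,4) = 4)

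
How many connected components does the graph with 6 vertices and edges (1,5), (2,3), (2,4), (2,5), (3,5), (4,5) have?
2 (components: {1, 2, 3, 4, 5}, {6})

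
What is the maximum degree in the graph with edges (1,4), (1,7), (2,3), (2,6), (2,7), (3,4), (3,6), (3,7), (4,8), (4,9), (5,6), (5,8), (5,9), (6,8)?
4 (attained at vertices 3, 4, 6)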